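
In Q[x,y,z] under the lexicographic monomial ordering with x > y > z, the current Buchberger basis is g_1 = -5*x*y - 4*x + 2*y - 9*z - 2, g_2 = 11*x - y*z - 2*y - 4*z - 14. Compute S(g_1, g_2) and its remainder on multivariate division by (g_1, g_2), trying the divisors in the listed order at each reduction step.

lcm(LM(g_1), LM(g_2)) = x*y.
S = (lcm/LT(g_1))·g_1 − (lcm/LT(g_2))·g_2 = 4/5*x + 1/11*y**2*z + 2/11*y**2 + 4/11*y*z + 48/55*y + 9/5*z + 2/5.
Reduce S modulo (g_1, g_2) in that order:
  leading term x: subtract (4/55)·g_2 from 4/5*x + 1/11*y**2*z + 2/11*y**2 + 4/11*y*z + 48/55*y + 9/5*z + 2/5 → 1/11*y**2*z + 2/11*y**2 + 24/55*y*z + 56/55*y + 23/11*z + 78/55
  leading term y**2*z: no divisor's leading term divides it; move 1/11*y**2*z to the remainder.
  leading term y**2: no divisor's leading term divides it; move 2/11*y**2 to the remainder.
  leading term y*z: no divisor's leading term divides it; move 24/55*y*z to the remainder.
  leading term y: no divisor's leading term divides it; move 56/55*y to the remainder.
  leading term z: no divisor's leading term divides it; move 23/11*z to the remainder.
  leading term 1: no divisor's leading term divides it; move 78/55 to the remainder.
The remainder 1/11*y**2*z + 2/11*y**2 + 24/55*y*z + 56/55*y + 23/11*z + 78/55 is nonzero, so it would be added as the next basis element.
This is the inner loop of Buchberger's algorithm — each nonzero remainder becomes a new basis element.

S(g_1, g_2) = 4/5*x + 1/11*y**2*z + 2/11*y**2 + 4/11*y*z + 48/55*y + 9/5*z + 2/5; remainder on division = 1/11*y**2*z + 2/11*y**2 + 24/55*y*z + 56/55*y + 23/11*z + 78/55.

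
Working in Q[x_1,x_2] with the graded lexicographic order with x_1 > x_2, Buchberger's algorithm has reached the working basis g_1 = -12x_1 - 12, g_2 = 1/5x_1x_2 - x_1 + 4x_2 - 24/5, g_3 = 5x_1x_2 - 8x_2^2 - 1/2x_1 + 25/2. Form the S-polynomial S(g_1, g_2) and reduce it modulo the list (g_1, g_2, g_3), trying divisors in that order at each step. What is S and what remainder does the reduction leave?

lcm(LM(g_1), LM(g_2)) = x_1x_2.
S = (lcm/LT(g_1))·g_1 − (lcm/LT(g_2))·g_2 = 5x_1 - 19x_2 + 24.
Reduce S modulo (g_1, g_2, g_3) in that order:
  leading term x_1: subtract (-5/12)·g_1 from 5x_1 - 19x_2 + 24 → -19x_2 + 19
  leading term x_2: no divisor's leading term divides it; move -19x_2 to the remainder.
  leading term 1: no divisor's leading term divides it; move 19 to the remainder.
The remainder -19x_2 + 19 is nonzero, so it would be added as the next basis element.

S(g_1, g_2) = 5x_1 - 19x_2 + 24; remainder on division = -19x_2 + 19.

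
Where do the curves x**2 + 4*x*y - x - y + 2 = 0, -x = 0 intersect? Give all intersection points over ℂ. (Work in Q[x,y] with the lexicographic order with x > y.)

{(0, 2)}

Compute a lex Gröbner basis by Buchberger's algorithm.
f_1 = x**2 + 4*x*y - x - y + 2, LT = x**2.
f_2 = -x, LT = x.

S(f_1,f_2): lcm = x**2. S = 4*x*y - x - y + 2.
  reduce S modulo (f_1, f_2):
  remainder -y + 2 ≠ 0; add h_3 = -y + 2 to the basis.

The other S-polynomials (S(f_1,h_3), S(f_2,h_3)) all reduce to 0 modulo the current basis, so we have a Gröbner basis.
Inter-reduce: drop elements whose leading term is divisible by another's, tail-reduce, and make monic.
Reduced Gröbner basis: {x, y - 2}.

The lex basis is triangular: the last element involves only y. Solving y - 2 = 0 gives y ∈ {2}; substituting each value into the earlier elements determines the remaining variables.
  y = 2: the earlier basis element becomes x = 0, giving x = 0 — point (0, 2).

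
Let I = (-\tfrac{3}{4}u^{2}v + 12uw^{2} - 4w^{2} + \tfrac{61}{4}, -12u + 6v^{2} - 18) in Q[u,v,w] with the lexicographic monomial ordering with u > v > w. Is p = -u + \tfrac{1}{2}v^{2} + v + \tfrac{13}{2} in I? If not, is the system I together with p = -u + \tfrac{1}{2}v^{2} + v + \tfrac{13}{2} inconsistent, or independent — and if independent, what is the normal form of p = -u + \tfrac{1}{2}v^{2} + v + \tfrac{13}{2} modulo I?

First compute the reduced Gröbner basis of I by Buchberger's algorithm.
f_1 = -\tfrac{3}{4}u^{2}v + 12uw^{2} - 4w^{2} + \tfrac{61}{4}, LT = u^{2}v.
f_2 = -12u + 6v^{2} - 18, LT = u.

S(f_1,f_2): lcm = u^{2}v. S = \tfrac{1}{2}uv^{3} - \tfrac{3}{2}uv - 16uw^{2} + \tfrac{16}{3}w^{2} - \tfrac{61}{3}.
  leading term uv^{3}: subtract (-\tfrac{1}{24}v^{3})·f_2 from \tfrac{1}{2}uv^{3} - \tfrac{3}{2}uv - 16uw^{2} + \tfrac{16}{3}w^{2} - \tfrac{61}{3} → -\tfrac{3}{2}uv - 16uw^{2} + \tfrac{1}{4}v^{5} - \tfrac{3}{4}v^{3} + \tfrac{16}{3}w^{2} - \tfrac{61}{3}
  leading term uv: subtract (\tfrac{1}{8}v)·f_2 from -\tfrac{3}{2}uv - 16uw^{2} + \tfrac{1}{4}v^{5} - \tfrac{3}{4}v^{3} + \tfrac{16}{3}w^{2} - \tfrac{61}{3} → -16uw^{2} + \tfrac{1}{4}v^{5} - \tfrac{3}{2}v^{3} + \tfrac{9}{4}v + \tfrac{16}{3}w^{2} - \tfrac{61}{3}
  leading term uw^{2}: subtract (\tfrac{4}{3}w^{2})·f_2 from -16uw^{2} + \tfrac{1}{4}v^{5} - \tfrac{3}{2}v^{3} + \tfrac{9}{4}v + \tfrac{16}{3}w^{2} - \tfrac{61}{3} → \tfrac{1}{4}v^{5} - \tfrac{3}{2}v^{3} - 8v^{2}w^{2} + \tfrac{9}{4}v + \tfrac{88}{3}w^{2} - \tfrac{61}{3}
  leading term v^{5}: no divisor's leading term divides it; move \tfrac{1}{4}v^{5} to the remainder.
  leading term v^{3}: no divisor's leading term divides it; move -\tfrac{3}{2}v^{3} to the remainder.
  leading term v^{2}w^{2}: no divisor's leading term divides it; move -8v^{2}w^{2} to the remainder.
  leading term v: no divisor's leading term divides it; move \tfrac{9}{4}v to the remainder.
  leading term w^{2}: no divisor's leading term divides it; move \tfrac{88}{3}w^{2} to the remainder.
  leading term 1: no divisor's leading term divides it; move -\tfrac{61}{3} to the remainder.
  remainder \tfrac{1}{4}v^{5} - \tfrac{3}{2}v^{3} - 8v^{2}w^{2} + \tfrac{9}{4}v + \tfrac{88}{3}w^{2} - \tfrac{61}{3} ≠ 0; add h_3 = \tfrac{1}{4}v^{5} - \tfrac{3}{2}v^{3} - 8v^{2}w^{2} + \tfrac{9}{4}v + \tfrac{88}{3}w^{2} - \tfrac{61}{3} to the basis.

The other S-polynomials (S(f_1,h_3), S(f_2,h_3)) all reduce to 0 modulo the current basis, so we have a Gröbner basis.
Inter-reduce: drop elements whose leading term is divisible by another's, tail-reduce, and make monic.
Reduced Gröbner basis: {u - \tfrac{1}{2}v^{2} + \tfrac{3}{2}, v^{5} - 6v^{3} - 32v^{2}w^{2} + 9v + \tfrac{352}{3}w^{2} - \tfrac{244}{3}}.
Label its elements g_1 = u - \tfrac{1}{2}v^{2} + \tfrac{3}{2}, g_2 = v^{5} - 6v^{3} - 32v^{2}w^{2} + 9v + \tfrac{352}{3}w^{2} - \tfrac{244}{3}.

Reduce p = -u + \tfrac{1}{2}v^{2} + v + \tfrac{13}{2} modulo G:
  leading term u: subtract (-1)·g_1 from -u + \tfrac{1}{2}v^{2} + v + \tfrac{13}{2} → v + 8
  leading term v: no divisor's leading term divides it; move v to the remainder.
  leading term 1: no divisor's leading term divides it; move 8 to the remainder.
  normal form = v + 8.
The normal form is nonzero, so p ∉ I. Since p minus its normal form lies in I, I + (p) = I + (r) where r = v + 8; decide whether this ideal is the whole ring.
Run Buchberger on G together with r (pairs among the g_i already reduce to 0 since G is a Gröbner basis):
g_1 = u - \tfrac{1}{2}v^{2} + \tfrac{3}{2}, LT = u.
g_2 = v^{5} - 6v^{3} - 32v^{2}w^{2} + 9v + \tfrac{352}{3}w^{2} - \tfrac{244}{3}, LT = v^{5}.
r = v + 8, LT = v.

S(g_2,r): lcm = v^{5}. S = -8v^{4} - 6v^{3} - 32v^{2}w^{2} + 9v + \tfrac{352}{3}w^{2} - \tfrac{244}{3}.
  leading term v^{4}: subtract (-8v^{3})·r from -8v^{4} - 6v^{3} - 32v^{2}w^{2} + 9v + \tfrac{352}{3}w^{2} - \tfrac{244}{3} → 58v^{3} - 32v^{2}w^{2} + 9v + \tfrac{352}{3}w^{2} - \tfrac{244}{3}
  leading term v^{3}: subtract (58v^{2})·r from 58v^{3} - 32v^{2}w^{2} + 9v + \tfrac{352}{3}w^{2} - \tfrac{244}{3} → -32v^{2}w^{2} - 464v^{2} + 9v + \tfrac{352}{3}w^{2} - \tfrac{244}{3}
  leading term v^{2}w^{2}: subtract (-32vw^{2})·r from -32v^{2}w^{2} - 464v^{2} + 9v + \tfrac{352}{3}w^{2} - \tfrac{244}{3} → -464v^{2} + 256vw^{2} + 9v + \tfrac{352}{3}w^{2} - \tfrac{244}{3}
  leading term v^{2}: subtract (-464v)·r from -464v^{2} + 256vw^{2} + 9v + \tfrac{352}{3}w^{2} - \tfrac{244}{3} → 256vw^{2} + 3721v + \tfrac{352}{3}w^{2} - \tfrac{244}{3}
  leading term vw^{2}: subtract (256w^{2})·r from 256vw^{2} + 3721v + \tfrac{352}{3}w^{2} - \tfrac{244}{3} → 3721v - \tfrac{5792}{3}w^{2} - \tfrac{244}{3}
  leading term v: subtract (3721)·r from 3721v - \tfrac{5792}{3}w^{2} - \tfrac{244}{3} → -\tfrac{5792}{3}w^{2} - \tfrac{89548}{3}
  leading term w^{2}: no divisor's leading term divides it; move -\tfrac{5792}{3}w^{2} to the remainder.
  leading term 1: no divisor's leading term divides it; move -\tfrac{89548}{3} to the remainder.
  remainder -\tfrac{5792}{3}w^{2} - \tfrac{89548}{3} ≠ 0; add m_4 = -\tfrac{5792}{3}w^{2} - \tfrac{89548}{3} to the basis.

The other S-polynomials (S(g_1,g_2), S(g_1,r), S(g_1,m_4), S(g_2,m_4), S(r,m_4)) all reduce to 0 modulo the current basis, so we have a Gröbner basis.
Inter-reduce: drop elements whose leading term is divisible by another's, tail-reduce, and make monic.
Reduced Gröbner basis: {u - \tfrac{61}{2}, v + 8, w^{2} + \tfrac{22387}{1448}}.
The reduced Gröbner basis of I + (p) is {u - \tfrac{61}{2}, v + 8, w^{2} + \tfrac{22387}{1448}} ≠ {1}, a proper ideal, so the enlarged system stays consistent: p is independent of I, with normal form v + 8.

-u + \tfrac{1}{2}v^{2} + v + \tfrac{13}{2} is independent of I; its normal form modulo I is v + 8.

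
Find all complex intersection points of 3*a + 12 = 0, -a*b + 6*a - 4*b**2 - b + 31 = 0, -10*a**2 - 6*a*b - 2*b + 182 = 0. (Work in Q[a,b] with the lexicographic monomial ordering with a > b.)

{(-4, -1)}

Compute a lex Gröbner basis by Buchberger's algorithm.
f_1 = 3*a + 12, LT = a.
f_2 = -a*b + 6*a - 4*b**2 - b + 31, LT = a*b.
f_3 = -10*a**2 - 6*a*b - 2*b + 182, LT = a**2.

S(f_1,f_2): lcm = a*b. S = 6*a - 4*b**2 + 3*b + 31.
  leading term a: subtract (2)·f_1 from 6*a - 4*b**2 + 3*b + 31 → -4*b**2 + 3*b + 7
  leading term b**2: no divisor's leading term divides it; move -4*b**2 to the remainder.
  leading term b: no divisor's leading term divides it; move 3*b to the remainder.
  leading term 1: no divisor's leading term divides it; move 7 to the remainder.
  remainder -4*b**2 + 3*b + 7 ≠ 0; add h_4 = -4*b**2 + 3*b + 7 to the basis.

S(f_1,f_3): lcm = a**2. S = -3/5*a*b + 4*a - 1/5*b + 91/5.
  leading term a*b: subtract (-1/5*b)·f_1 from -3/5*a*b + 4*a - 1/5*b + 91/5 → 4*a + 11/5*b + 91/5
  leading term a: subtract (4/3)·f_1 from 4*a + 11/5*b + 91/5 → 11/5*b + 11/5
  leading term b: no divisor's leading term divides it; move 11/5*b to the remainder.
  leading term 1: no divisor's leading term divides it; move 11/5 to the remainder.
  remainder 11/5*b + 11/5 ≠ 0; add h_5 = 11/5*b + 11/5 to the basis.

The other S-polynomials (S(f_2,f_3), S(f_1,h_4), S(f_2,h_4), S(f_3,h_4), S(f_1,h_5), S(f_2,h_5), S(f_3,h_5), S(h_4,h_5)) all reduce to 0 modulo the current basis, so we have a Gröbner basis.
Inter-reduce: drop elements whose leading term is divisible by another's, tail-reduce, and make monic.
Reduced Gröbner basis: {a + 4, b + 1}.

A lex Gröbner basis eliminates variables successively. Here b + 1 depends only on b, with roots {-1}; lifting each root through the earlier basis elements recovers the full solutions.
  b = -1: the earlier basis element becomes a + 4 = 0, giving a = -4 — point (-4, -1).
Check: every point annihilates each of the original generators.
This is the nonlinear analogue of row-reducing a linear system.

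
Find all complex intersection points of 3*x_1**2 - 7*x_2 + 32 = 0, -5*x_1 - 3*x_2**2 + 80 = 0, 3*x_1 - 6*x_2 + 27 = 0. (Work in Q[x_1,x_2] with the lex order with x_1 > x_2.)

{(1, 5)}

Compute a lex Gröbner basis by Buchberger's algorithm.
f_1 = 3*x_1**2 - 7*x_2 + 32, LT = x_1**2.
f_2 = -5*x_1 - 3*x_2**2 + 80, LT = x_1.
f_3 = 3*x_1 - 6*x_2 + 27, LT = x_1.

S(f_1,f_2): lcm = x_1**2. S = -3/5*x_1*x_2**2 + 16*x_1 - 7/3*x_2 + 32/3.
  reduce S modulo (f_1, f_2, f_3):
  remainder 9/25*x_2**4 - 96/5*x_2**2 - 7/3*x_2 + 800/3 ≠ 0; add h_4 = 9/25*x_2**4 - 96/5*x_2**2 - 7/3*x_2 + 800/3 to the basis.

S(f_1,f_3): lcm = x_1**2. S = 2*x_1*x_2 - 9*x_1 - 7/3*x_2 + 32/3.
  reduce S modulo (f_1, f_2, f_3, h_4):
  remainder -6/5*x_2**3 + 27/5*x_2**2 + 89/3*x_2 - 400/3 ≠ 0; add h_5 = -6/5*x_2**3 + 27/5*x_2**2 + 89/3*x_2 - 400/3 to the basis.

S(f_2,f_3): lcm = x_1. S = 3/5*x_2**2 + 2*x_2 - 25.
  reduce S modulo (f_1, f_2, f_3, h_4, h_5):
  remainder 3/5*x_2**2 + 2*x_2 - 25 ≠ 0; add h_6 = 3/5*x_2**2 + 2*x_2 - 25 to the basis.

S(h_4,h_5): lcm = x_2**4. S = 9/2*x_2**3 - 515/18*x_2**2 - 3175/27*x_2 + 20000/27.
  reduce S modulo (f_1, f_2, f_3, h_4, h_5, h_6):
  remainder 775/36*x_2 - 3875/36 ≠ 0; add h_7 = 775/36*x_2 - 3875/36 to the basis.

The other S-polynomials (S(f_1,h_4), S(f_2,h_4), S(f_3,h_4), S(f_1,h_5), S(f_2,h_5), S(f_3,h_5), S(f_1,h_6), S(f_2,h_6), S(f_3,h_6), S(h_4,h_6), S(h_5,h_6), S(f_1,h_7), S(f_2,h_7), S(f_3,h_7), S(h_4,h_7), S(h_5,h_7), S(h_6,h_7)) all reduce to 0 modulo the current basis, so we have a Gröbner basis.
Inter-reduce: drop elements whose leading term is divisible by another's, tail-reduce, and make monic.
Reduced Gröbner basis: {x_1 - 1, x_2 - 5}.

The lex basis is triangular: the last element involves only x_2. Solving x_2 - 5 = 0 gives x_2 ∈ {5}; substituting each value into the earlier elements determines the remaining variables.
  x_2 = 5: the earlier basis element becomes x_1 - 1 = 0, giving x_1 = 1 — point (1, 5).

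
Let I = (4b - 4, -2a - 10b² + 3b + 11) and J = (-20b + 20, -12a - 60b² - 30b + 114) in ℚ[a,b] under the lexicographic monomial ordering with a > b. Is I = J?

Yes, the ideals are equal.

Since reduced Gröbner bases are canonical representatives of ideals under a given ordering, it suffices to compute and compare them.
Buchberger on the first generating set:
f_1 = 4b - 4, LT = b.
f_2 = -2a - 10b² + 3b + 11, LT = a.

S(f_1,f_2): leading monomials are coprime, so the S-polynomial reduces to 0 (Buchberger's first criterion).
Every S-polynomial of the final basis reduces to 0, so we have a Gröbner basis.
Inter-reduce: drop elements whose leading term is divisible by another's, tail-reduce, and make monic.
Reduced Gröbner basis: {a - 2, b - 1}.

Buchberger on the second generating set:
h_1 = -20b + 20, LT = b.
h_2 = -12a - 60b² - 30b + 114, LT = a.

S(h_1,h_2): leading monomials are coprime, so the S-polynomial reduces to 0 (Buchberger's first criterion).
Every S-polynomial of the final basis reduces to 0, so we have a Gröbner basis.
Inter-reduce: drop elements whose leading term is divisible by another's, tail-reduce, and make monic.
Reduced Gröbner basis: {a - 2, b - 1}.

These coincide, so the ideals are equal.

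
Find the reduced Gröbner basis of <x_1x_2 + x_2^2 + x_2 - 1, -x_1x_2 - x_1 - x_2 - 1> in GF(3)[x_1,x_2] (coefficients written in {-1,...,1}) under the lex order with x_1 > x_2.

The reduced Gröbner basis is the canonical form of the ideal for this ordering.

f_1 = x_1x_2 + x_2^2 + x_2 - 1, LT = x_1x_2.
f_2 = -x_1x_2 - x_1 - x_2 - 1, LT = x_1x_2.

S(f_1,f_2): lcm = x_1x_2. S = -x_1 + x_2^2 + 1.
  reduce S modulo (f_1, f_2):
  remainder -x_1 + x_2^2 + 1 ≠ 0; add g_3 = -x_1 + x_2^2 + 1 to the basis.

S(f_1,g_3): lcm = x_1x_2. S = x_2^3 + x_2^2 - x_2 - 1.
  reduce S modulo (f_1, f_2, g_3):
  remainder x_2^3 + x_2^2 - x_2 - 1 ≠ 0; add g_4 = x_2^3 + x_2^2 - x_2 - 1 to the basis.

The other S-polynomials (S(f_2,g_3), S(f_1,g_4), S(f_2,g_4), S(g_3,g_4)) all reduce to 0 modulo the current basis, so we have a Gröbner basis.
Inter-reduce: drop elements whose leading term is divisible by another's, tail-reduce, and make monic.

G = {x_1 - x_2^2 - 1, x_2^3 + x_2^2 - x_2 - 1}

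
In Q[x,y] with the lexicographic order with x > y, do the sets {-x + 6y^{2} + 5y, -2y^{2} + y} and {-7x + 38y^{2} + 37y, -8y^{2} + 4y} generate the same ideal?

Yes, the ideals are equal.

For a fixed monomial order, each ideal has a unique reduced Gröbner basis; comparing bases decides equality.
Buchberger on the first generating set:
f_1 = -x + 6y^{2} + 5y, LT = x.
f_2 = -2y^{2} + y, LT = y^{2}.

S(f_1,f_2): leading monomials are coprime, so the S-polynomial reduces to 0 (Buchberger's first criterion).
Every S-polynomial of the final basis reduces to 0, so we have a Gröbner basis.
Inter-reduce: drop elements whose leading term is divisible by another's, tail-reduce, and make monic.
Reduced Gröbner basis: {x - 8y, y^{2} - \tfrac{1}{2}y}.

Buchberger on the second generating set:
h_1 = -7x + 38y^{2} + 37y, LT = x.
h_2 = -8y^{2} + 4y, LT = y^{2}.

S(h_1,h_2): leading monomials are coprime, so the S-polynomial reduces to 0 (Buchberger's first criterion).
Every S-polynomial of the final basis reduces to 0, so we have a Gröbner basis.
Inter-reduce: drop elements whose leading term is divisible by another's, tail-reduce, and make monic.
Reduced Gröbner basis: {x - 8y, y^{2} - \tfrac{1}{2}y}.

The two bases agree; hence the ideals are identical.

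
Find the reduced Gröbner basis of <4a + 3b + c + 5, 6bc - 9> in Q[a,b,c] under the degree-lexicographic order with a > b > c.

G = {bc - 3/2, a + 3/4b + 1/4c + 5/4}

f_1 = 4a + 3b + c + 5, LT = a.
f_2 = 6bc - 9, LT = bc.

The S-polynomials (S(f_1,f_2)) all reduce to 0 modulo the current basis, so we have a Gröbner basis.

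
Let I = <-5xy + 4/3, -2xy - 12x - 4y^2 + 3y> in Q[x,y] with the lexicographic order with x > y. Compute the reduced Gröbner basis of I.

Buchberger's algorithm terminates because the ascending chain of leading-term ideals stabilizes.

f_1 = -5xy + 4/3, LT = xy.
f_2 = -2xy - 12x - 4y^2 + 3y, LT = xy.

S(f_1,f_2): lcm = xy. S = -6x - 2y^2 + 3/2y - 4/15.
  reduce S modulo (f_1, f_2):
  remainder -6x - 2y^2 + 3/2y - 4/15 ≠ 0; add g_3 = -6x - 2y^2 + 3/2y - 4/15 to the basis.

S(f_1,g_3): lcm = xy. S = -1/3y^3 + 1/4y^2 - 2/45y - 4/15.
  reduce S modulo (f_1, f_2, g_3):
  remainder -1/3y^3 + 1/4y^2 - 2/45y - 4/15 ≠ 0; add g_4 = -1/3y^3 + 1/4y^2 - 2/45y - 4/15 to the basis.

The other S-polynomials (S(f_2,g_3), S(f_1,g_4), S(f_2,g_4), S(g_3,g_4)) all reduce to 0 modulo the current basis, so we have a Gröbner basis.
Inter-reduce: drop elements whose leading term is divisible by another's, tail-reduce, and make monic.

G = {x + 1/3y^2 - 1/4y + 2/45, y^3 - 3/4y^2 + 2/15y + 4/5}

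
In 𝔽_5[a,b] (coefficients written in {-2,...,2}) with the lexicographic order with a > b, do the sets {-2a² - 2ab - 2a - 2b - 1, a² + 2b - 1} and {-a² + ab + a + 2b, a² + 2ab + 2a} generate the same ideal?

No, the ideals differ.

Since reduced Gröbner bases are canonical representatives of ideals under a given ordering, it suffices to compute and compare them.
Buchberger on the first generating set:
f_1 = -2a² - 2ab - 2a - 2b - 1, LT = a².
f_2 = a² + 2b - 1, LT = a².

S(f_1,f_2): lcm = a². S = ab + a - b - 1.
  leading term ab: no divisor's leading term divides it; move ab to the remainder.
  leading term a: no divisor's leading term divides it; move a to the remainder.
  leading term b: no divisor's leading term divides it; move -b to the remainder.
  leading term 1: no divisor's leading term divides it; move -1 to the remainder.
  remainder ab + a - b - 1 ≠ 0; add g_3 = ab + a - b - 1 to the basis.

S(f_1,g_3): lcm = a²b. S = -a² + ab² + 2ab + a + b² - 2b.
  leading term a²: subtract (-2)·f_1 from -a² + ab² + 2ab + a + b² - 2b → ab² - 2ab + 2a + b² - b - 2
  leading term ab²: subtract (b)·g_3 from ab² - 2ab + 2a + b² - b - 2 → 2ab + 2a + 2b² - 2
  leading term ab: subtract (2)·g_3 from 2ab + 2a + 2b² - 2 → 2b² + 2b
  leading term b²: no divisor's leading term divides it; move 2b² to the remainder.
  leading term b: no divisor's leading term divides it; move 2b to the remainder.
  remainder 2b² + 2b ≠ 0; add g_4 = 2b² + 2b to the basis.

The other S-polynomials (S(f_2,g_3), S(f_1,g_4), S(f_2,g_4), S(g_3,g_4)) all reduce to 0 modulo the current basis, so we have a Gröbner basis.
Inter-reduce: drop elements whose leading term is divisible by another's, tail-reduce, and make monic.
Reduced Gröbner basis: {a² + 2b - 1, ab + a - b - 1, b² + b}.

Buchberger on the second generating set:
h_1 = -a² + ab + a + 2b, LT = a².
h_2 = a² + 2ab + 2a, LT = a².

S(h_1,h_2): lcm = a². S = 2ab + 2a - 2b.
  leading term ab: no divisor's leading term divides it; move 2ab to the remainder.
  leading term a: no divisor's leading term divides it; move 2a to the remainder.
  leading term b: no divisor's leading term divides it; move -2b to the remainder.
  remainder 2ab + 2a - 2b ≠ 0; add k_3 = 2ab + 2a - 2b to the basis.

S(h_1,k_3): lcm = a²b. S = -a² - ab² - 2b².
  leading term a²: subtract (1)·h_1 from -a² - ab² - 2b² → -ab² - ab - a - 2b² - 2b
  leading term ab²: subtract (2b)·k_3 from -ab² - ab - a - 2b² - 2b → -a + 2b² - 2b
  leading term a: no divisor's leading term divides it; move -a to the remainder.
  leading term b²: no divisor's leading term divides it; move 2b² to the remainder.
  leading term b: no divisor's leading term divides it; move -2b to the remainder.
  remainder -a + 2b² - 2b ≠ 0; add k_4 = -a + 2b² - 2b to the basis.

S(k_3,k_4): lcm = ab. S = a + 2b³ - 2b² - b.
  leading term a: subtract (-1)·k_4 from a + 2b³ - 2b² - b → 2b³ + 2b
  leading term b³: no divisor's leading term divides it; move 2b³ to the remainder.
  leading term b: no divisor's leading term divides it; move 2b to the remainder.
  remainder 2b³ + 2b ≠ 0; add k_5 = 2b³ + 2b to the basis.

The other S-polynomials (S(h_2,k_3), S(h_1,k_4), S(h_2,k_4), S(h_1,k_5), S(h_2,k_5), S(k_3,k_5), S(k_4,k_5)) all reduce to 0 modulo the current basis, so we have a Gröbner basis.
Inter-reduce: drop elements whose leading term is divisible by another's, tail-reduce, and make monic.
Reduced Gröbner basis: {a - 2b² + 2b, b³ + b}.

These differ, so the ideals are not equal.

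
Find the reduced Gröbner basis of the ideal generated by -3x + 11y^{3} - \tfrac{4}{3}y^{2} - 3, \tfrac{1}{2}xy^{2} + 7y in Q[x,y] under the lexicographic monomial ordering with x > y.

G = {x - \tfrac{11}{3}y^{3} + \tfrac{4}{9}y^{2} + 1, y^{5} - \tfrac{4}{33}y^{4} - \tfrac{3}{11}y^{2} + \tfrac{42}{11}y}

f_1 = -3x + 11y^{3} - \tfrac{4}{3}y^{2} - 3, LT = x.
f_2 = \tfrac{1}{2}xy^{2} + 7y, LT = xy^{2}.

S(f_1,f_2): lcm = xy^{2}. S = -\tfrac{11}{3}y^{5} + \tfrac{4}{9}y^{4} + y^{2} - 14y.
  leading term y^{5}: no divisor's leading term divides it; move -\tfrac{11}{3}y^{5} to the remainder.
  leading term y^{4}: no divisor's leading term divides it; move \tfrac{4}{9}y^{4} to the remainder.
  leading term y^{2}: no divisor's leading term divides it; move y^{2} to the remainder.
  leading term y: no divisor's leading term divides it; move -14y to the remainder.
  remainder -\tfrac{11}{3}y^{5} + \tfrac{4}{9}y^{4} + y^{2} - 14y ≠ 0; add g_3 = -\tfrac{11}{3}y^{5} + \tfrac{4}{9}y^{4} + y^{2} - 14y to the basis.

The other S-polynomials (S(f_1,g_3), S(f_2,g_3)) all reduce to 0 modulo the current basis, so we have a Gröbner basis.
Inter-reduce: drop elements whose leading term is divisible by another's, tail-reduce, and make monic.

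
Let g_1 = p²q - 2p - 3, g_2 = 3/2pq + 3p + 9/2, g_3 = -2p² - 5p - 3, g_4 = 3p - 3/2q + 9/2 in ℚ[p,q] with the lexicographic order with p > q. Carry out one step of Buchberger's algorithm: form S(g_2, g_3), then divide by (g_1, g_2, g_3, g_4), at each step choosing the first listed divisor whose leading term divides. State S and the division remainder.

lcm(LM(g_2), LM(g_3)) = p²q.
S = (lcm/LT(g_2))·g_2 − (lcm/LT(g_3))·g_3 = 2p² - 5/2pq + 3p - 3/2q.
Reduce S modulo (g_1, g_2, g_3, g_4) in that order:
  leading term p²: subtract (-1)·g_3 from 2p² - 5/2pq + 3p - 3/2q → -5/2pq - 2p - 3/2q - 3
  leading term pq: subtract (-5/3)·g_2 from -5/2pq - 2p - 3/2q - 3 → 3p - 3/2q + 9/2
  leading term p: subtract (1)·g_4 from 3p - 3/2q + 9/2 → 0
The remainder is 0, so this S-polynomial contributes no new basis element.

S(g_2, g_3) = 2p² - 5/2pq + 3p - 3/2q; remainder on division = 0.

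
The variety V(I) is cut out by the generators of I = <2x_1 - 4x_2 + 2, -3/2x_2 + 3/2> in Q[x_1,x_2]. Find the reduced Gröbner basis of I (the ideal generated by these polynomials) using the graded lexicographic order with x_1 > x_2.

G = {x_1 - 1, x_2 - 1}

f_1 = 2x_1 - 4x_2 + 2, LT = x_1.
f_2 = -3/2x_2 + 3/2, LT = x_2.

The S-polynomials (S(f_1,f_2)) all reduce to 0 modulo the current basis, so we have a Gröbner basis.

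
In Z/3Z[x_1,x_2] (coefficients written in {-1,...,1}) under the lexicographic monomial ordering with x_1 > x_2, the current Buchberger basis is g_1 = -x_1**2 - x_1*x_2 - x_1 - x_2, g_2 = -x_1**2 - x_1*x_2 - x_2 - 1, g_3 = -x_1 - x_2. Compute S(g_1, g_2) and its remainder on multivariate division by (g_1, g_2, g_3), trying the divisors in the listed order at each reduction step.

S(g_1, g_2) = x_1 - 1; remainder on division = -x_2 - 1.

lcm(LM(g_1), LM(g_2)) = x_1**2.
S = (lcm/LT(g_1))·g_1 − (lcm/LT(g_2))·g_2 = x_1 - 1.
Reduce S modulo (g_1, g_2, g_3) in that order:
  leading term x_1: subtract (-1)·g_3 from x_1 - 1 → -x_2 - 1
  leading term x_2: no divisor's leading term divides it; move -x_2 to the remainder.
  leading term 1: no divisor's leading term divides it; move -1 to the remainder.
The remainder -x_2 - 1 is nonzero, so it would be added as the next basis element.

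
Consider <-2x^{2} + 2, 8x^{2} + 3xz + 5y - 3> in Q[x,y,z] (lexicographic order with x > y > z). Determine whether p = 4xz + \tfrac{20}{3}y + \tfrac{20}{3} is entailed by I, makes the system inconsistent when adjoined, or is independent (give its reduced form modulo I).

4xz + \tfrac{20}{3}y + \tfrac{20}{3} lies in I (it reduces to 0).

First compute the reduced Gröbner basis of I by Buchberger's algorithm.
f_1 = -2x^{2} + 2, LT = x^{2}.
f_2 = 8x^{2} + 3xz + 5y - 3, LT = x^{2}.

S(f_1,f_2): lcm = x^{2}. S = -\tfrac{3}{8}xz - \tfrac{5}{8}y - \tfrac{5}{8}.
  leading term xz: no divisor's leading term divides it; move -\tfrac{3}{8}xz to the remainder.
  leading term y: no divisor's leading term divides it; move -\tfrac{5}{8}y to the remainder.
  leading term 1: no divisor's leading term divides it; move -\tfrac{5}{8} to the remainder.
  remainder -\tfrac{3}{8}xz - \tfrac{5}{8}y - \tfrac{5}{8} ≠ 0; add h_3 = -\tfrac{3}{8}xz - \tfrac{5}{8}y - \tfrac{5}{8} to the basis.

S(f_1,h_3): lcm = x^{2}z. S = -\tfrac{5}{3}xy - \tfrac{5}{3}x - z.
  leading term xy: no divisor's leading term divides it; move -\tfrac{5}{3}xy to the remainder.
  leading term x: no divisor's leading term divides it; move -\tfrac{5}{3}x to the remainder.
  leading term z: no divisor's leading term divides it; move -z to the remainder.
  remainder -\tfrac{5}{3}xy - \tfrac{5}{3}x - z ≠ 0; add h_4 = -\tfrac{5}{3}xy - \tfrac{5}{3}x - z to the basis.

S(h_3,h_4): lcm = xyz. S = -xz + \tfrac{5}{3}y^{2} + \tfrac{5}{3}y - \tfrac{3}{5}z^{2}.
  leading term xz: subtract (\tfrac{8}{3})·h_3 from -xz + \tfrac{5}{3}y^{2} + \tfrac{5}{3}y - \tfrac{3}{5}z^{2} → \tfrac{5}{3}y^{2} + \tfrac{10}{3}y - \tfrac{3}{5}z^{2} + \tfrac{5}{3}
  leading term y^{2}: no divisor's leading term divides it; move \tfrac{5}{3}y^{2} to the remainder.
  leading term y: no divisor's leading term divides it; move \tfrac{10}{3}y to the remainder.
  leading term z^{2}: no divisor's leading term divides it; move -\tfrac{3}{5}z^{2} to the remainder.
  leading term 1: no divisor's leading term divides it; move \tfrac{5}{3} to the remainder.
  remainder \tfrac{5}{3}y^{2} + \tfrac{10}{3}y - \tfrac{3}{5}z^{2} + \tfrac{5}{3} ≠ 0; add h_5 = \tfrac{5}{3}y^{2} + \tfrac{10}{3}y - \tfrac{3}{5}z^{2} + \tfrac{5}{3} to the basis.

The other S-polynomials (S(f_2,h_3), S(f_1,h_4), S(f_2,h_4), S(f_1,h_5), S(f_2,h_5), S(h_3,h_5), S(h_4,h_5)) all reduce to 0 modulo the current basis, so we have a Gröbner basis.
Inter-reduce: drop elements whose leading term is divisible by another's, tail-reduce, and make monic.
Reduced Gröbner basis: {x^{2} - 1, xy + x + \tfrac{3}{5}z, xz + \tfrac{5}{3}y + \tfrac{5}{3}, y^{2} + 2y - \tfrac{9}{25}z^{2} + 1}.
Label its elements g_1 = x^{2} - 1, g_2 = xy + x + \tfrac{3}{5}z, g_3 = xz + \tfrac{5}{3}y + \tfrac{5}{3}, g_4 = y^{2} + 2y - \tfrac{9}{25}z^{2} + 1.

Reduce p = 4xz + \tfrac{20}{3}y + \tfrac{20}{3} modulo G:
  leading term xz: subtract (4)·g_3 from 4xz + \tfrac{20}{3}y + \tfrac{20}{3} → 0
  normal form = 0.
Since the normal form is 0, p ∈ I.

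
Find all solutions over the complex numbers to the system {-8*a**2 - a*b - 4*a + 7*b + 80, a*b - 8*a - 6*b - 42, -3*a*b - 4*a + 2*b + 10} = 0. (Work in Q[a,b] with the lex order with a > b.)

{(-3, -2)}

Compute a lex Gröbner basis by Buchberger's algorithm.
f_1 = -8*a**2 - a*b - 4*a + 7*b + 80, LT = a**2.
f_2 = a*b - 8*a - 6*b - 42, LT = a*b.
f_3 = -3*a*b - 4*a + 2*b + 10, LT = a*b.

S(f_1,f_2): lcm = a**2*b. S = 8*a**2 + 1/8*a*b**2 + 13/2*a*b + 42*a - 7/8*b**2 - 10*b.
  reduce S modulo (f_1, f_2, f_3):
  remainder 90*a - 1/8*b**2 + 165/4*b + 353 ≠ 0; add h_4 = 90*a - 1/8*b**2 + 165/4*b + 353 to the basis.

S(f_1,f_3): lcm = a**2*b. S = -4/3*a**2 + 1/8*a*b**2 + 7/6*a*b + 10/3*a - 7/8*b**2 - 10*b.
  reduce S modulo (f_1, f_2, f_3, h_4):
  remainder -101/1080*b**2 - 83/36*b - 572/135 ≠ 0; add h_5 = -101/1080*b**2 - 83/36*b - 572/135 to the basis.

S(f_2,f_3): lcm = a*b. S = -28/3*a - 16/3*b - 116/3.
  reduce S modulo (f_1, f_2, f_3, h_4, h_5):
  remainder -223/303*b - 446/303 ≠ 0; add h_6 = -223/303*b - 446/303 to the basis.

The other S-polynomials (S(f_1,h_4), S(f_2,h_4), S(f_3,h_4), S(f_1,h_5), S(f_2,h_5), S(f_3,h_5), S(h_4,h_5), S(f_1,h_6), S(f_2,h_6), S(f_3,h_6), S(h_4,h_6), S(h_5,h_6)) all reduce to 0 modulo the current basis, so we have a Gröbner basis.
Inter-reduce: drop elements whose leading term is divisible by another's, tail-reduce, and make monic.
Reduced Gröbner basis: {a + 3, b + 2}.

The lex basis is triangular: the last element involves only b. Solving b + 2 = 0 gives b ∈ {-2}; substituting each value into the earlier elements determines the remaining variables.
  b = -2: the earlier basis element becomes a + 3 = 0, giving a = -3 — point (-3, -2).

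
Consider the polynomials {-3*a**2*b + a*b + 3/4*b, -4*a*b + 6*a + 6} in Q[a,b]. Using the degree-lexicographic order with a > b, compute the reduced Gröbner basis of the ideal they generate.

f_1 = -3*a**2*b + a*b + 3/4*b, LT = a**2*b.
f_2 = -4*a*b + 6*a + 6, LT = a*b.

S(f_1,f_2): lcm = a**2*b. S = 3/2*a**2 - 1/3*a*b + 3/2*a - 1/4*b.
  leading term a**2: no divisor's leading term divides it; move 3/2*a**2 to the remainder.
  leading term a*b: subtract (1/12)·f_2 from -1/3*a*b + 3/2*a - 1/4*b → a - 1/4*b - 1/2
  leading term a: no divisor's leading term divides it; move a to the remainder.
  leading term b: no divisor's leading term divides it; move -1/4*b to the remainder.
  leading term 1: no divisor's leading term divides it; move -1/2 to the remainder.
  remainder 3/2*a**2 + a - 1/4*b - 1/2 ≠ 0; add g_3 = 3/2*a**2 + a - 1/4*b - 1/2 to the basis.

S(f_1,g_3): lcm = a**2*b. S = -a*b + 1/6*b**2 + 1/12*b.
  leading term a*b: subtract (1/4)·f_2 from -a*b + 1/6*b**2 + 1/12*b → 1/6*b**2 - 3/2*a + 1/12*b - 3/2
  leading term b**2: no divisor's leading term divides it; move 1/6*b**2 to the remainder.
  leading term a: no divisor's leading term divides it; move -3/2*a to the remainder.
  leading term b: no divisor's leading term divides it; move 1/12*b to the remainder.
  leading term 1: no divisor's leading term divides it; move -3/2 to the remainder.
  remainder 1/6*b**2 - 3/2*a + 1/12*b - 3/2 ≠ 0; add g_4 = 1/6*b**2 - 3/2*a + 1/12*b - 3/2 to the basis.

The other S-polynomials (S(f_2,g_3), S(f_1,g_4), S(f_2,g_4), S(g_3,g_4)) all reduce to 0 modulo the current basis, so we have a Gröbner basis.
Inter-reduce: drop elements whose leading term is divisible by another's, tail-reduce, and make monic.

G = {a**2 + 2/3*a - 1/6*b - 1/3, a*b - 3/2*a - 3/2, b**2 - 9*a + 1/2*b - 9}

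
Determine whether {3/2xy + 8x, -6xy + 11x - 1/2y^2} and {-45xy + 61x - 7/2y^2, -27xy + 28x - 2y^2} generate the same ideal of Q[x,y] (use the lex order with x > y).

Equality of ideals is decidable: compute both reduced Gröbner bases (unique for the ordering) and check whether they agree.
Buchberger on the first generating set:
f_1 = 3/2xy + 8x, LT = xy.
f_2 = -6xy + 11x - 1/2y^2, LT = xy.

S(f_1,f_2): lcm = xy. S = 43/6x - 1/12y^2.
  leading term x: no divisor's leading term divides it; move 43/6x to the remainder.
  leading term y^2: no divisor's leading term divides it; move -1/12y^2 to the remainder.
  remainder 43/6x - 1/12y^2 ≠ 0; add g_3 = 43/6x - 1/12y^2 to the basis.

S(f_1,g_3): lcm = xy. S = 16/3x + 1/86y^3.
  leading term x: subtract (32/43)·g_3 from 16/3x + 1/86y^3 → 1/86y^3 + 8/129y^2
  leading term y^3: no divisor's leading term divides it; move 1/86y^3 to the remainder.
  leading term y^2: no divisor's leading term divides it; move 8/129y^2 to the remainder.
  remainder 1/86y^3 + 8/129y^2 ≠ 0; add g_4 = 1/86y^3 + 8/129y^2 to the basis.

The other S-polynomials (S(f_2,g_3), S(f_1,g_4), S(f_2,g_4), S(g_3,g_4)) all reduce to 0 modulo the current basis, so we have a Gröbner basis.
Inter-reduce: drop elements whose leading term is divisible by another's, tail-reduce, and make monic.
Reduced Gröbner basis: {x - 1/86y^2, y^3 + 16/3y^2}.

Buchberger on the second generating set:
h_1 = -45xy + 61x - 7/2y^2, LT = xy.
h_2 = -27xy + 28x - 2y^2, LT = xy.

S(h_1,h_2): lcm = xy. S = -43/135x + 1/270y^2.
  leading term x: no divisor's leading term divides it; move -43/135x to the remainder.
  leading term y^2: no divisor's leading term divides it; move 1/270y^2 to the remainder.
  remainder -43/135x + 1/270y^2 ≠ 0; add k_3 = -43/135x + 1/270y^2 to the basis.

S(h_1,k_3): lcm = xy. S = -61/45x + 1/86y^3 + 7/90y^2.
  leading term x: subtract (183/43)·k_3 from -61/45x + 1/86y^3 + 7/90y^2 → 1/86y^3 + 8/129y^2
  leading term y^3: no divisor's leading term divides it; move 1/86y^3 to the remainder.
  leading term y^2: no divisor's leading term divides it; move 8/129y^2 to the remainder.
  remainder 1/86y^3 + 8/129y^2 ≠ 0; add k_4 = 1/86y^3 + 8/129y^2 to the basis.

The other S-polynomials (S(h_2,k_3), S(h_1,k_4), S(h_2,k_4), S(k_3,k_4)) all reduce to 0 modulo the current basis, so we have a Gröbner basis.
Inter-reduce: drop elements whose leading term is divisible by another's, tail-reduce, and make monic.
Reduced Gröbner basis: {x - 1/86y^2, y^3 + 16/3y^2}.

These coincide, so the ideals are equal.

Yes, the ideals are equal.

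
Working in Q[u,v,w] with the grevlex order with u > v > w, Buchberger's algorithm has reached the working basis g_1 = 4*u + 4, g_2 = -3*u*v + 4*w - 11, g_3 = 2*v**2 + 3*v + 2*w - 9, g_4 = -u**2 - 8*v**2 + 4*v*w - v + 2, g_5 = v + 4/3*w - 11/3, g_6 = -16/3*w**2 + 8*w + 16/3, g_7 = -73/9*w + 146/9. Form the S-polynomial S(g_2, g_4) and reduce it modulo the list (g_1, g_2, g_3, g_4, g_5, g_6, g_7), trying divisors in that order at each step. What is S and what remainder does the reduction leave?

S(g_2, g_4) = -8*v**3 + 4*v**2*w - v**2 - 4/3*u*w + 11/3*u + 2*v; remainder on division = 0.

lcm(LM(g_2), LM(g_4)) = u**2*v.
S = (lcm/LT(g_2))·g_2 − (lcm/LT(g_4))·g_4 = -8*v**3 + 4*v**2*w - v**2 - 4/3*u*w + 11/3*u + 2*v.
Reduce S modulo (g_1, g_2, g_3, g_4, g_5, g_6, g_7) in that order:
  leading term v**3: subtract (-4*v)·g_3 from -8*v**3 + 4*v**2*w - v**2 - 4/3*u*w + 11/3*u + 2*v → 4*v**2*w + 11*v**2 - 4/3*u*w + 8*v*w + 11/3*u - 34*v
  leading term v**2*w: subtract (2*w)·g_3 from 4*v**2*w + 11*v**2 - 4/3*u*w + 8*v*w + 11/3*u - 34*v → 11*v**2 - 4/3*u*w + 2*v*w - 4*w**2 + 11/3*u - 34*v + 18*w
  leading term v**2: subtract (11/2)·g_3 from 11*v**2 - 4/3*u*w + 2*v*w - 4*w**2 + 11/3*u - 34*v + 18*w → -4/3*u*w + 2*v*w - 4*w**2 + 11/3*u - 101/2*v + 7*w + 99/2
  leading term u*w: subtract (-1/3*w)·g_1 from -4/3*u*w + 2*v*w - 4*w**2 + 11/3*u - 101/2*v + 7*w + 99/2 → 2*v*w - 4*w**2 + 11/3*u - 101/2*v + 25/3*w + 99/2
  leading term v*w: subtract (2*w)·g_5 from 2*v*w - 4*w**2 + 11/3*u - 101/2*v + 25/3*w + 99/2 → -20/3*w**2 + 11/3*u - 101/2*v + 47/3*w + 99/2
  leading term w**2: subtract (5/4)·g_6 from -20/3*w**2 + 11/3*u - 101/2*v + 47/3*w + 99/2 → 11/3*u - 101/2*v + 17/3*w + 257/6
  leading term u: subtract (11/12)·g_1 from 11/3*u - 101/2*v + 17/3*w + 257/6 → -101/2*v + 17/3*w + 235/6
  leading term v: subtract (-101/2)·g_5 from -101/2*v + 17/3*w + 235/6 → 73*w - 146
  leading term w: subtract (-9)·g_7 from 73*w - 146 → 0
The remainder is 0, so this S-polynomial contributes no new basis element.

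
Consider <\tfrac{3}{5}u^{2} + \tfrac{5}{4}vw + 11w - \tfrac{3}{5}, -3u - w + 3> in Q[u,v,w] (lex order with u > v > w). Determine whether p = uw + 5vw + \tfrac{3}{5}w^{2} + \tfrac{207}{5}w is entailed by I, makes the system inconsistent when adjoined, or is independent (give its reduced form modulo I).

uw + 5vw + \tfrac{3}{5}w^{2} + \tfrac{207}{5}w lies in I (it reduces to 0).

First compute the reduced Gröbner basis of I by Buchberger's algorithm.
f_1 = \tfrac{3}{5}u^{2} + \tfrac{5}{4}vw + 11w - \tfrac{3}{5}, LT = u^{2}.
f_2 = -3u - w + 3, LT = u.

S(f_1,f_2): lcm = u^{2}. S = -\tfrac{1}{3}uw + u + \tfrac{25}{12}vw + \tfrac{55}{3}w - 1.
  leading term uw: subtract (\tfrac{1}{9}w)·f_2 from -\tfrac{1}{3}uw + u + \tfrac{25}{12}vw + \tfrac{55}{3}w - 1 → u + \tfrac{25}{12}vw + \tfrac{1}{9}w^{2} + 18w - 1
  leading term u: subtract (-\tfrac{1}{3})·f_2 from u + \tfrac{25}{12}vw + \tfrac{1}{9}w^{2} + 18w - 1 → \tfrac{25}{12}vw + \tfrac{1}{9}w^{2} + \tfrac{53}{3}w
  leading term vw: no divisor's leading term divides it; move \tfrac{25}{12}vw to the remainder.
  leading term w^{2}: no divisor's leading term divides it; move \tfrac{1}{9}w^{2} to the remainder.
  leading term w: no divisor's leading term divides it; move \tfrac{53}{3}w to the remainder.
  remainder \tfrac{25}{12}vw + \tfrac{1}{9}w^{2} + \tfrac{53}{3}w ≠ 0; add h_3 = \tfrac{25}{12}vw + \tfrac{1}{9}w^{2} + \tfrac{53}{3}w to the basis.

The other S-polynomials (S(f_1,h_3), S(f_2,h_3)) all reduce to 0 modulo the current basis, so we have a Gröbner basis.
Inter-reduce: drop elements whose leading term is divisible by another's, tail-reduce, and make monic.
Reduced Gröbner basis: {u + \tfrac{1}{3}w - 1, vw + \tfrac{4}{75}w^{2} + \tfrac{212}{25}w}.
Label its elements g_1 = u + \tfrac{1}{3}w - 1, g_2 = vw + \tfrac{4}{75}w^{2} + \tfrac{212}{25}w.

Reduce p = uw + 5vw + \tfrac{3}{5}w^{2} + \tfrac{207}{5}w modulo G:
  leading term uw: subtract (w)·g_1 from uw + 5vw + \tfrac{3}{5}w^{2} + \tfrac{207}{5}w → 5vw + \tfrac{4}{15}w^{2} + \tfrac{212}{5}w
  leading term vw: subtract (5)·g_2 from 5vw + \tfrac{4}{15}w^{2} + \tfrac{212}{5}w → 0
  normal form = 0.
Since the normal form is 0, p ∈ I.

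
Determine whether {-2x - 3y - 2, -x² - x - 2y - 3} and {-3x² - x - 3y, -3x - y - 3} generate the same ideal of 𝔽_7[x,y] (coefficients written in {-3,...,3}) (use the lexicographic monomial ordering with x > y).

Yes, the ideals are equal.

Equality of ideals is decidable: compute both reduced Gröbner bases (unique for the ordering) and check whether they agree.
Buchberger on the first generating set:
f_1 = -2x - 3y - 2, LT = x.
f_2 = -x² - x - 2y - 3, LT = x².

S(f_1,f_2): lcm = x². S = -2xy - 2y - 3.
  leading term xy: subtract (y)·f_1 from -2xy - 2y - 3 → 3y² - 3
  leading term y²: no divisor's leading term divides it; move 3y² to the remainder.
  leading term 1: no divisor's leading term divides it; move -3 to the remainder.
  remainder 3y² - 3 ≠ 0; add g_3 = 3y² - 3 to the basis.

The other S-polynomials (S(f_1,g_3), S(f_2,g_3)) all reduce to 0 modulo the current basis, so we have a Gröbner basis.
Inter-reduce: drop elements whose leading term is divisible by another's, tail-reduce, and make monic.
Reduced Gröbner basis: {x - 2y + 1, y² - 1}.

Buchberger on the second generating set:
h_1 = -3x² - x - 3y, LT = x².
h_2 = -3x - y - 3, LT = x.

S(h_1,h_2): lcm = x². S = 2xy - 3x + y.
  leading term xy: subtract (-3y)·h_2 from 2xy - 3x + y → -3x - 3y² - y
  leading term x: subtract (1)·h_2 from -3x - 3y² - y → -3y² + 3
  leading term y²: no divisor's leading term divides it; move -3y² to the remainder.
  leading term 1: no divisor's leading term divides it; move 3 to the remainder.
  remainder -3y² + 3 ≠ 0; add k_3 = -3y² + 3 to the basis.

The other S-polynomials (S(h_1,k_3), S(h_2,k_3)) all reduce to 0 modulo the current basis, so we have a Gröbner basis.
Inter-reduce: drop elements whose leading term is divisible by another's, tail-reduce, and make monic.
Reduced Gröbner basis: {x - 2y + 1, y² - 1}.

These coincide, so the ideals are equal.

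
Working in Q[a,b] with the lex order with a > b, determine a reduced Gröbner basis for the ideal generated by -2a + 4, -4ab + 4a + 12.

G = {a - 2, b - 5/2}

f_1 = -2a + 4, LT = a.
f_2 = -4ab + 4a + 12, LT = ab.

S(f_1,f_2): lcm = ab. S = a - 2b + 3.
  leading term a: subtract (-1/2)·f_1 from a - 2b + 3 → -2b + 5
  leading term b: no divisor's leading term divides it; move -2b to the remainder.
  leading term 1: no divisor's leading term divides it; move 5 to the remainder.
  remainder -2b + 5 ≠ 0; add g_3 = -2b + 5 to the basis.

The other S-polynomials (S(f_1,g_3), S(f_2,g_3)) all reduce to 0 modulo the current basis, so we have a Gröbner basis.
Inter-reduce: drop elements whose leading term is divisible by another's, tail-reduce, and make monic.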